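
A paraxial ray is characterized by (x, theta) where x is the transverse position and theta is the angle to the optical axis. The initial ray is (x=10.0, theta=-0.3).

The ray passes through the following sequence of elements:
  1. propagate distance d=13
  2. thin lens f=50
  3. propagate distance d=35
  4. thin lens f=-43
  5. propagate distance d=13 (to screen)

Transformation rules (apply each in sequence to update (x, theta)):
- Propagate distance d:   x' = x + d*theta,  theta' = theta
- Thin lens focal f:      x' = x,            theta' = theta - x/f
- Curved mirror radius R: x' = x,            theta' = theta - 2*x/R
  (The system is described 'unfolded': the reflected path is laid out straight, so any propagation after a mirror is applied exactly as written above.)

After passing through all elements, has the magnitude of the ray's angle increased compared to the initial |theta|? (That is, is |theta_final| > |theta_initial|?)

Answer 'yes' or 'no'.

Answer: yes

Derivation:
Initial: x=10.0000 theta=-0.3000
After 1 (propagate distance d=13): x=6.1000 theta=-0.3000
After 2 (thin lens f=50): x=6.1000 theta=-0.4220
After 3 (propagate distance d=35): x=-8.6700 theta=-0.4220
After 4 (thin lens f=-43): x=-8.6700 theta=-3352/5375 (≈-0.6236)
After 5 (propagate distance d=13 (to screen)): x=-360709/21500 (≈-16.7772) theta=-3352/5375 (≈-0.6236)
|theta_initial|=0.3000 |theta_final|=3352/5375 (≈0.6236) -> increased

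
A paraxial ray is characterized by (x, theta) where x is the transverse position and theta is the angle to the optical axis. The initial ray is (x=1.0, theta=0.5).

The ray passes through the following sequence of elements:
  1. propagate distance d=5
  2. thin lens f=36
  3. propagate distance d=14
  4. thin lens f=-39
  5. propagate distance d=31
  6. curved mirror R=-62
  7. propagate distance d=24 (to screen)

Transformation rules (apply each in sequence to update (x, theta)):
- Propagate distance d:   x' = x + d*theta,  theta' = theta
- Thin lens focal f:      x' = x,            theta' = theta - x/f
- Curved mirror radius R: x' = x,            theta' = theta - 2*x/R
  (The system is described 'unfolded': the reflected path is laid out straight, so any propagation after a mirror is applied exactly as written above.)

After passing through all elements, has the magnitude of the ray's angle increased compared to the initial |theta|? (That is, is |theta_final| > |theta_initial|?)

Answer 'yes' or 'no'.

Initial: x=1.0000 theta=0.5000
After 1 (propagate distance d=5): x=3.5000 theta=0.5000
After 2 (thin lens f=36): x=3.5000 theta=29/72 (≈0.4028)
After 3 (propagate distance d=14): x=329/36 (≈9.1389) theta=29/72 (≈0.4028)
After 4 (thin lens f=-39): x=329/36 (≈9.1389) theta=1789/2808 (≈0.6371)
After 5 (propagate distance d=31): x=81121/2808 (≈28.8892) theta=1789/2808 (≈0.6371)
After 6 (curved mirror R=-62): x=81121/2808 (≈28.8892) theta=34145/21762 (≈1.5690)
After 7 (propagate distance d=24 (to screen)): x=5792671/87048 (≈66.5457) theta=34145/21762 (≈1.5690)
|theta_initial|=0.5000 |theta_final|=34145/21762 (≈1.5690) -> increased

Answer: yes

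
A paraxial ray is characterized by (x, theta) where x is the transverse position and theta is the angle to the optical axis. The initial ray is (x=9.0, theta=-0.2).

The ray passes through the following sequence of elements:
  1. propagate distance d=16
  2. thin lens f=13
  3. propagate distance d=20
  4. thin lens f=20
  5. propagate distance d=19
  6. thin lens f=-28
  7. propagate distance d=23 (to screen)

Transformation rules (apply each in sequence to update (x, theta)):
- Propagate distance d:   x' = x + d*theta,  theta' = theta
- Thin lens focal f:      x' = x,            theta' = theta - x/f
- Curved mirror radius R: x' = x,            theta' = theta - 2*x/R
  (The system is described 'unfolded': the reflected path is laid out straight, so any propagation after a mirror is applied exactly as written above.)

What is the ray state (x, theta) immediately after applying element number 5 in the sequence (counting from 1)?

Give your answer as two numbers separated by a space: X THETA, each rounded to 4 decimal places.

Answer: -12.6331 -0.2900

Derivation:
Initial: x=9.0000 theta=-0.2000
After 1 (propagate distance d=16): x=5.8000 theta=-0.2000
After 2 (thin lens f=13): x=5.8000 theta=-42/65 (≈-0.6462)
After 3 (propagate distance d=20): x=-463/65 (≈-7.1231) theta=-42/65 (≈-0.6462)
After 4 (thin lens f=20): x=-463/65 (≈-7.1231) theta=-0.2900
After 5 (propagate distance d=19): x=-16423/1300 (≈-12.6331) theta=-0.2900
Rounded to 4 decimal places: x = -12.6331, theta = -0.2900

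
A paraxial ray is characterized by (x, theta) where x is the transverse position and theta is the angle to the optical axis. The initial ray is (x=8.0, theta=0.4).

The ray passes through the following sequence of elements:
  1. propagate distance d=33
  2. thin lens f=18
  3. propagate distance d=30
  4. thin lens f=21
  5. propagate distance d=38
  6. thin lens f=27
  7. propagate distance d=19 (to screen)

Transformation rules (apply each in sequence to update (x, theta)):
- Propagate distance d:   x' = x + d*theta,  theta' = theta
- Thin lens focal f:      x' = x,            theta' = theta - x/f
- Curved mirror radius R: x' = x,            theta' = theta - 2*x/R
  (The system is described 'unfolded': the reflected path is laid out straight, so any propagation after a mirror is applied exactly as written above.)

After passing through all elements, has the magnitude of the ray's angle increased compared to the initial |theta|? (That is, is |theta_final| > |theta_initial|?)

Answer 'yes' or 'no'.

Initial: x=8.0000 theta=0.4000
After 1 (propagate distance d=33): x=21.2000 theta=0.4000
After 2 (thin lens f=18): x=21.2000 theta=-7/9 (≈-0.7778)
After 3 (propagate distance d=30): x=-32/15 (≈-2.1333) theta=-7/9 (≈-0.7778)
After 4 (thin lens f=21): x=-32/15 (≈-2.1333) theta=-71/105 (≈-0.6762)
After 5 (propagate distance d=38): x=-974/35 (≈-27.8286) theta=-71/105 (≈-0.6762)
After 6 (thin lens f=27): x=-974/35 (≈-27.8286) theta=67/189 (≈0.3545)
After 7 (propagate distance d=19 (to screen)): x=-19933/945 (≈-21.0931) theta=67/189 (≈0.3545)
|theta_initial|=0.4000 |theta_final|=67/189 (≈0.3545) -> not increased

Answer: no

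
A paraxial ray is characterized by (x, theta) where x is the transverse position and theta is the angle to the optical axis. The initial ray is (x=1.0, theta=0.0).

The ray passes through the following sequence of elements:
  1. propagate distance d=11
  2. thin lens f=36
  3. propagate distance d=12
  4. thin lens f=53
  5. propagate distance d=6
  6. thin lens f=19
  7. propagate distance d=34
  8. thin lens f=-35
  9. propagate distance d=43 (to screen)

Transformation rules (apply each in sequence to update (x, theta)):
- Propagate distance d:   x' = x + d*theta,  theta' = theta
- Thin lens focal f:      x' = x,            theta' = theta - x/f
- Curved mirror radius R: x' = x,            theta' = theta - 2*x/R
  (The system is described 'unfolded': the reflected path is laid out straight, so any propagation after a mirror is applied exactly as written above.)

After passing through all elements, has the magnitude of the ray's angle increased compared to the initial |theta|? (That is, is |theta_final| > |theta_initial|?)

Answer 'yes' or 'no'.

Answer: yes

Derivation:
Initial: x=1.0000 theta=0.0000
After 1 (propagate distance d=11): x=1.0000 theta=0.0000
After 2 (thin lens f=36): x=1.0000 theta=-1/36 (≈-0.0278)
After 3 (propagate distance d=12): x=2/3 (≈0.6667) theta=-1/36 (≈-0.0278)
After 4 (thin lens f=53): x=2/3 (≈0.6667) theta=-77/1908 (≈-0.0404)
After 5 (propagate distance d=6): x=45/106 (≈0.4245) theta=-77/1908 (≈-0.0404)
After 6 (thin lens f=19): x=45/106 (≈0.4245) theta=-2273/36252 (≈-0.0627)
After 7 (propagate distance d=34): x=-15473/9063 (≈-1.7073) theta=-2273/36252 (≈-0.0627)
After 8 (thin lens f=-35): x=-15473/9063 (≈-1.7073) theta=-47149/422940 (≈-0.1115)
After 9 (propagate distance d=43 (to screen)): x=-8248441/1268820 (≈-6.5009) theta=-47149/422940 (≈-0.1115)
|theta_initial|=0.0000 |theta_final|=47149/422940 (≈0.1115) -> increased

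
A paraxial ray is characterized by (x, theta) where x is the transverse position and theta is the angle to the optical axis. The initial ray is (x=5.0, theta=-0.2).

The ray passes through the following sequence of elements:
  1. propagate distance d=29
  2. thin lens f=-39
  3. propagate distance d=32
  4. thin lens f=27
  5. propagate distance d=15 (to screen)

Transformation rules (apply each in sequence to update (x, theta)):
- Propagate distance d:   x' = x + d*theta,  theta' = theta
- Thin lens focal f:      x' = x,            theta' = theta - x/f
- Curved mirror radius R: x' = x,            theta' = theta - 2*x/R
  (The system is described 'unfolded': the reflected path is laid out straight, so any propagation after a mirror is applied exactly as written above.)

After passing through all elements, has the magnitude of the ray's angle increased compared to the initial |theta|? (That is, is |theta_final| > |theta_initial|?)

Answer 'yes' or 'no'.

Answer: no

Derivation:
Initial: x=5.0000 theta=-0.2000
After 1 (propagate distance d=29): x=-0.8000 theta=-0.2000
After 2 (thin lens f=-39): x=-0.8000 theta=-43/195 (≈-0.2205)
After 3 (propagate distance d=32): x=-1532/195 (≈-7.8564) theta=-43/195 (≈-0.2205)
After 4 (thin lens f=27): x=-1532/195 (≈-7.8564) theta=371/5265 (≈0.0705)
After 5 (propagate distance d=15 (to screen)): x=-11933/1755 (≈-6.7994) theta=371/5265 (≈0.0705)
|theta_initial|=0.2000 |theta_final|=371/5265 (≈0.0705) -> not increased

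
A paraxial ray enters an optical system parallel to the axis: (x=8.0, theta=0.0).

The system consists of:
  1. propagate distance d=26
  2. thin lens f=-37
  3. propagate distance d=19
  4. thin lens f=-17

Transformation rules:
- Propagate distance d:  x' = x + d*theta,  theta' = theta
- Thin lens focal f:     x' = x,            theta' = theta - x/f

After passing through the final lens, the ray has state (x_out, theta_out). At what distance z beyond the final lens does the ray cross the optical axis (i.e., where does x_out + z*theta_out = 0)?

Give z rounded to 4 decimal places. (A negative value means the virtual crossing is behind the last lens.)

Answer: -13.0411

Derivation:
Initial: x=8.0000 theta=0.0000
After 1 (propagate distance d=26): x=8.0000 theta=0.0000
After 2 (thin lens f=-37): x=8.0000 theta=8/37 (≈0.2162)
After 3 (propagate distance d=19): x=448/37 (≈12.1081) theta=8/37 (≈0.2162)
After 4 (thin lens f=-17): x=448/37 (≈12.1081) theta=584/629 (≈0.9285)
z_focus = -x_out/theta_out = -(448/37)/(584/629) = -952/73 ≈ -13.0411
Rounded to 4 decimal places: z = -13.0411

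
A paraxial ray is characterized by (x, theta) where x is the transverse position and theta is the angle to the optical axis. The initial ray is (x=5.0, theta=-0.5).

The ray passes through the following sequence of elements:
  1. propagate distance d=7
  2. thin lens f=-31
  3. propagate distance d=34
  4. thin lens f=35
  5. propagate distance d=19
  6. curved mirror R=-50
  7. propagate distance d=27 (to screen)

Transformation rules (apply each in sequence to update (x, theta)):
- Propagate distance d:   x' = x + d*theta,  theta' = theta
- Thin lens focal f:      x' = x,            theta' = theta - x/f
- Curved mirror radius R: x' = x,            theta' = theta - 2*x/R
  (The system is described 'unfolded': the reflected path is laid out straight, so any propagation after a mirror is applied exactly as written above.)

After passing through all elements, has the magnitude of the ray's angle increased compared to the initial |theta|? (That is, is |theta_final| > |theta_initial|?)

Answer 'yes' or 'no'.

Answer: yes

Derivation:
Initial: x=5.0000 theta=-0.5000
After 1 (propagate distance d=7): x=1.5000 theta=-0.5000
After 2 (thin lens f=-31): x=1.5000 theta=-14/31 (≈-0.4516)
After 3 (propagate distance d=34): x=-859/62 (≈-13.8548) theta=-14/31 (≈-0.4516)
After 4 (thin lens f=35): x=-859/62 (≈-13.8548) theta=-121/2170 (≈-0.0558)
After 5 (propagate distance d=19): x=-522/35 (≈-14.9143) theta=-121/2170 (≈-0.0558)
After 6 (curved mirror R=-50): x=-522/35 (≈-14.9143) theta=-35389/54250 (≈-0.6523)
After 7 (propagate distance d=27 (to screen)): x=-1764603/54250 (≈-32.5272) theta=-35389/54250 (≈-0.6523)
|theta_initial|=0.5000 |theta_final|=35389/54250 (≈0.6523) -> increased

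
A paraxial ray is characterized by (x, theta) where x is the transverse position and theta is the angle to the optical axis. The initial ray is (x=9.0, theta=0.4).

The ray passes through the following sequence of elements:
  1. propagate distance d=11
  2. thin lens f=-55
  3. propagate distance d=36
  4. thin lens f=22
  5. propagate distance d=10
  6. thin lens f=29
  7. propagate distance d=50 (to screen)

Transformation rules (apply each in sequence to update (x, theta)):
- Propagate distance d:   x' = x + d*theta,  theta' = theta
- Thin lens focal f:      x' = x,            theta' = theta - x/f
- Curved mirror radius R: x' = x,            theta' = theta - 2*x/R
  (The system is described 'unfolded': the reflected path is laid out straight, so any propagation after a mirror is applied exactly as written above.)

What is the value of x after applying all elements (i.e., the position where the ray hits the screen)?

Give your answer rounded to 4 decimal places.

Initial: x=9.0000 theta=0.4000
After 1 (propagate distance d=11): x=13.4000 theta=0.4000
After 2 (thin lens f=-55): x=13.4000 theta=177/275 (≈0.6436)
After 3 (propagate distance d=36): x=10057/275 (≈36.5709) theta=177/275 (≈0.6436)
After 4 (thin lens f=22): x=10057/275 (≈36.5709) theta=-6163/6050 (≈-1.0187)
After 5 (propagate distance d=10): x=79812/3025 (≈26.3841) theta=-6163/6050 (≈-1.0187)
After 6 (thin lens f=29): x=79812/3025 (≈26.3841) theta=-338351/175450 (≈-1.9285)
After 7 (propagate distance d=50 (to screen)): x=-6144227/87725 (≈-70.0396) theta=-338351/175450 (≈-1.9285)
Rounded to 4 decimal places: x = -70.0396

Answer: -70.0396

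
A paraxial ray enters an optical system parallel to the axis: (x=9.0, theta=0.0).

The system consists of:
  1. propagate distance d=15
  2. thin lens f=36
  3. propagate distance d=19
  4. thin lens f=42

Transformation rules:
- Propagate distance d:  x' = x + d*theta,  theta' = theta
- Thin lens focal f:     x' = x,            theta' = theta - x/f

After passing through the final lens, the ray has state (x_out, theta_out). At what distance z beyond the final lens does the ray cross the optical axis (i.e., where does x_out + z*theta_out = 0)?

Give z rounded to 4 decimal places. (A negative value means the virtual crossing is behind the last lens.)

Answer: 12.1017

Derivation:
Initial: x=9.0000 theta=0.0000
After 1 (propagate distance d=15): x=9.0000 theta=0.0000
After 2 (thin lens f=36): x=9.0000 theta=-0.2500
After 3 (propagate distance d=19): x=4.2500 theta=-0.2500
After 4 (thin lens f=42): x=4.2500 theta=-59/168 (≈-0.3512)
z_focus = -x_out/theta_out = -(4.2500)/(-59/168) = 714/59 ≈ 12.1017
Rounded to 4 decimal places: z = 12.1017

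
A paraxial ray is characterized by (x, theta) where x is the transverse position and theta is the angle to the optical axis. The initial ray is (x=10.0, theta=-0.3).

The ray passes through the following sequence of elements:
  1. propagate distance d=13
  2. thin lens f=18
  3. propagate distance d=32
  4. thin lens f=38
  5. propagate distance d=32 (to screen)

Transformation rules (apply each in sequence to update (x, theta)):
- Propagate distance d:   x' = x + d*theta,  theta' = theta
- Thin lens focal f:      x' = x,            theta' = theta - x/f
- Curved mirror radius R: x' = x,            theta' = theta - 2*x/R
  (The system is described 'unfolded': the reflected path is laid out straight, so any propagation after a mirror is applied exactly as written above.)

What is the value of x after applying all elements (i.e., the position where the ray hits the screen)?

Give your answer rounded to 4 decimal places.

Initial: x=10.0000 theta=-0.3000
After 1 (propagate distance d=13): x=6.1000 theta=-0.3000
After 2 (thin lens f=18): x=6.1000 theta=-23/36 (≈-0.6389)
After 3 (propagate distance d=32): x=-1291/90 (≈-14.3444) theta=-23/36 (≈-0.6389)
After 4 (thin lens f=38): x=-1291/90 (≈-14.3444) theta=-149/570 (≈-0.2614)
After 5 (propagate distance d=32 (to screen)): x=-38833/1710 (≈-22.7094) theta=-149/570 (≈-0.2614)
Rounded to 4 decimal places: x = -22.7094

Answer: -22.7094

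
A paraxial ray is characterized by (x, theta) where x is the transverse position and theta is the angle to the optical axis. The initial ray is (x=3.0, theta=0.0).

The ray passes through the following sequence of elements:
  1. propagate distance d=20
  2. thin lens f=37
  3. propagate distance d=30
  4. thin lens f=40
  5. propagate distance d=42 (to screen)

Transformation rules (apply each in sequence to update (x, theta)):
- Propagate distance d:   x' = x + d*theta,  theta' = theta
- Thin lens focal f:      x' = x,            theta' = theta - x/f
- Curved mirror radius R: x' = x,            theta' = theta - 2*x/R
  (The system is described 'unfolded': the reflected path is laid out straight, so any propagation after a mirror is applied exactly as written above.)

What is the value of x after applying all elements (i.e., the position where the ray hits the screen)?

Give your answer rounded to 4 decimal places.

Answer: -3.4338

Derivation:
Initial: x=3.0000 theta=0.0000
After 1 (propagate distance d=20): x=3.0000 theta=0.0000
After 2 (thin lens f=37): x=3.0000 theta=-3/37 (≈-0.0811)
After 3 (propagate distance d=30): x=21/37 (≈0.5676) theta=-3/37 (≈-0.0811)
After 4 (thin lens f=40): x=21/37 (≈0.5676) theta=-141/1480 (≈-0.0953)
After 5 (propagate distance d=42 (to screen)): x=-2541/740 (≈-3.4338) theta=-141/1480 (≈-0.0953)
Rounded to 4 decimal places: x = -3.4338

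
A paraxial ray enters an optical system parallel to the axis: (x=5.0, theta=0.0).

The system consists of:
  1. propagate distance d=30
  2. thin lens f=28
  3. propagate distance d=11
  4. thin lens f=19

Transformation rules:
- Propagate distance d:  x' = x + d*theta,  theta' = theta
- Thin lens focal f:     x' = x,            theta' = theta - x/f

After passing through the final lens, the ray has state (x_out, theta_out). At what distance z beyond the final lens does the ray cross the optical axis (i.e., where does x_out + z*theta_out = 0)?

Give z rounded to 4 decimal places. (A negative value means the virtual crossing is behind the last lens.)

Initial: x=5.0000 theta=0.0000
After 1 (propagate distance d=30): x=5.0000 theta=0.0000
After 2 (thin lens f=28): x=5.0000 theta=-5/28 (≈-0.1786)
After 3 (propagate distance d=11): x=85/28 (≈3.0357) theta=-5/28 (≈-0.1786)
After 4 (thin lens f=19): x=85/28 (≈3.0357) theta=-45/133 (≈-0.3383)
z_focus = -x_out/theta_out = -(85/28)/(-45/133) = 323/36 ≈ 8.9722
Rounded to 4 decimal places: z = 8.9722

Answer: 8.9722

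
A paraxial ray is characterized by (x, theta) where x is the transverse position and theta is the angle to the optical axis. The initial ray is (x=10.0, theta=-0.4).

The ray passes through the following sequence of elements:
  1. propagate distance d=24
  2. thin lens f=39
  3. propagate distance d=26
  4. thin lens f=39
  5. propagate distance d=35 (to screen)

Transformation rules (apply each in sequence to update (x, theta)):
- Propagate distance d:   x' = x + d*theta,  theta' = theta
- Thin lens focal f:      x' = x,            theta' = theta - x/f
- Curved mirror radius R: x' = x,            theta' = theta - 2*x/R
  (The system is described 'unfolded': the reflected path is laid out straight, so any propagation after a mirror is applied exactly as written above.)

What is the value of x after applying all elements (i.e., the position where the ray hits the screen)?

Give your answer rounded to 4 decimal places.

Initial: x=10.0000 theta=-0.4000
After 1 (propagate distance d=24): x=0.4000 theta=-0.4000
After 2 (thin lens f=39): x=0.4000 theta=-16/39 (≈-0.4103)
After 3 (propagate distance d=26): x=-154/15 (≈-10.2667) theta=-16/39 (≈-0.4103)
After 4 (thin lens f=39): x=-154/15 (≈-10.2667) theta=-86/585 (≈-0.1470)
After 5 (propagate distance d=35 (to screen)): x=-9016/585 (≈-15.4120) theta=-86/585 (≈-0.1470)
Rounded to 4 decimal places: x = -15.4120

Answer: -15.4120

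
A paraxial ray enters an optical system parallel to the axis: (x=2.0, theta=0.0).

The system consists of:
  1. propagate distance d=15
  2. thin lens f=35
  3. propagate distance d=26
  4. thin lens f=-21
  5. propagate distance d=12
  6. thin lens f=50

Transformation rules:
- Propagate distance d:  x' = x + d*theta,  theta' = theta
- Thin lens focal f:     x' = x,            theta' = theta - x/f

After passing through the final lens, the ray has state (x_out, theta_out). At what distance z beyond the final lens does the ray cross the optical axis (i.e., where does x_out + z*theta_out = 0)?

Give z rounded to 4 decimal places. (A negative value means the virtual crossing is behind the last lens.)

Initial: x=2.0000 theta=0.0000
After 1 (propagate distance d=15): x=2.0000 theta=0.0000
After 2 (thin lens f=35): x=2.0000 theta=-2/35 (≈-0.0571)
After 3 (propagate distance d=26): x=18/35 (≈0.5143) theta=-2/35 (≈-0.0571)
After 4 (thin lens f=-21): x=18/35 (≈0.5143) theta=-8/245 (≈-0.0327)
After 5 (propagate distance d=12): x=6/49 (≈0.1224) theta=-8/245 (≈-0.0327)
After 6 (thin lens f=50): x=6/49 (≈0.1224) theta=-43/1225 (≈-0.0351)
z_focus = -x_out/theta_out = -(6/49)/(-43/1225) = 150/43 ≈ 3.4884
Rounded to 4 decimal places: z = 3.4884

Answer: 3.4884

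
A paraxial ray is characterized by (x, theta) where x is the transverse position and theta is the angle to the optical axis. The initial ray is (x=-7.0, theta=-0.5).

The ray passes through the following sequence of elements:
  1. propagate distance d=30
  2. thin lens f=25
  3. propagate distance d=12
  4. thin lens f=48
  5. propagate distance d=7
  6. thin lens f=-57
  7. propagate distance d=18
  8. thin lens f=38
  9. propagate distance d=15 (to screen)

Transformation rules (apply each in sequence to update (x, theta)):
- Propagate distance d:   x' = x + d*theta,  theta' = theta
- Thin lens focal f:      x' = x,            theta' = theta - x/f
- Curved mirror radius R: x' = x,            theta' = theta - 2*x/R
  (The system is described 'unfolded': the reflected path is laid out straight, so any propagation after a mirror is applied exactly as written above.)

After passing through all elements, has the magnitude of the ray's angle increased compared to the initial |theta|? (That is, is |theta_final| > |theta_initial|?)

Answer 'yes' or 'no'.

Initial: x=-7.0000 theta=-0.5000
After 1 (propagate distance d=30): x=-22.0000 theta=-0.5000
After 2 (thin lens f=25): x=-22.0000 theta=0.3800
After 3 (propagate distance d=12): x=-17.4400 theta=0.3800
After 4 (thin lens f=48): x=-17.4400 theta=223/300 (≈0.7433)
After 5 (propagate distance d=7): x=-3671/300 (≈-12.2367) theta=223/300 (≈0.7433)
After 6 (thin lens f=-57): x=-3671/300 (≈-12.2367) theta=452/855 (≈0.5287)
After 7 (propagate distance d=18): x=-15509/5700 (≈-2.7209) theta=452/855 (≈0.5287)
After 8 (thin lens f=38): x=-15509/5700 (≈-2.7209) theta=390047/649800 (≈0.6003)
After 9 (propagate distance d=15 (to screen)): x=453631/72200 (≈6.2830) theta=390047/649800 (≈0.6003)
|theta_initial|=0.5000 |theta_final|=390047/649800 (≈0.6003) -> increased

Answer: yes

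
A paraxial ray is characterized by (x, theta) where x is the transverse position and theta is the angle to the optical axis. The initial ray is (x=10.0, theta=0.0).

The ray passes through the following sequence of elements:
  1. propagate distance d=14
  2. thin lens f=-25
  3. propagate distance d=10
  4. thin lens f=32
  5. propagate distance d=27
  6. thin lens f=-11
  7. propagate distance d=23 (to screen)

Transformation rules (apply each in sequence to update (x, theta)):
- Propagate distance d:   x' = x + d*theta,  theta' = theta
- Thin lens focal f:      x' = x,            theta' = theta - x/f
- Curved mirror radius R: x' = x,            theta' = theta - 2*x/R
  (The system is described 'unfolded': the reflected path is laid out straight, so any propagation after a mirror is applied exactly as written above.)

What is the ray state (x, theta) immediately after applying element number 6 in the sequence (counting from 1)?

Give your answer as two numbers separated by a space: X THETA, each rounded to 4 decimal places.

Initial: x=10.0000 theta=0.0000
After 1 (propagate distance d=14): x=10.0000 theta=0.0000
After 2 (thin lens f=-25): x=10.0000 theta=0.4000
After 3 (propagate distance d=10): x=14.0000 theta=0.4000
After 4 (thin lens f=32): x=14.0000 theta=-0.0375
After 5 (propagate distance d=27): x=12.9875 theta=-0.0375
After 6 (thin lens f=-11): x=12.9875 theta=503/440 (≈1.1432)
Rounded to 4 decimal places: x = 12.9875, theta = 1.1432

Answer: 12.9875 1.1432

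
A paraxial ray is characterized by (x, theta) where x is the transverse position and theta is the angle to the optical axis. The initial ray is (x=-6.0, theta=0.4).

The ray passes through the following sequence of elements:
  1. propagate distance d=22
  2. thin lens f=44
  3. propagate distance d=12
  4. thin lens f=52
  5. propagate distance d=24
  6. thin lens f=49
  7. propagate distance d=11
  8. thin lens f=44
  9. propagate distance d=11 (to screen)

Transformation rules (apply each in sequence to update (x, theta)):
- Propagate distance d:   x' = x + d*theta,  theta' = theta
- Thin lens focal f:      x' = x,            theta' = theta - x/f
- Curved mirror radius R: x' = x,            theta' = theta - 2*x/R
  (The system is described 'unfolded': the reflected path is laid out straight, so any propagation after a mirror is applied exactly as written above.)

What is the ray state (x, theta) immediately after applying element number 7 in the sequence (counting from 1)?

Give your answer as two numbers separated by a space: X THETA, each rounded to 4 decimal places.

Initial: x=-6.0000 theta=0.4000
After 1 (propagate distance d=22): x=2.8000 theta=0.4000
After 2 (thin lens f=44): x=2.8000 theta=37/110 (≈0.3364)
After 3 (propagate distance d=12): x=376/55 (≈6.8364) theta=37/110 (≈0.3364)
After 4 (thin lens f=52): x=376/55 (≈6.8364) theta=293/1430 (≈0.2049)
After 5 (propagate distance d=24): x=764/65 (≈11.7538) theta=293/1430 (≈0.2049)
After 6 (thin lens f=49): x=764/65 (≈11.7538) theta=-2451/70070 (≈-0.0350)
After 7 (propagate distance d=11): x=72421/6370 (≈11.3691) theta=-2451/70070 (≈-0.0350)
Rounded to 4 decimal places: x = 11.3691, theta = -0.0350

Answer: 11.3691 -0.0350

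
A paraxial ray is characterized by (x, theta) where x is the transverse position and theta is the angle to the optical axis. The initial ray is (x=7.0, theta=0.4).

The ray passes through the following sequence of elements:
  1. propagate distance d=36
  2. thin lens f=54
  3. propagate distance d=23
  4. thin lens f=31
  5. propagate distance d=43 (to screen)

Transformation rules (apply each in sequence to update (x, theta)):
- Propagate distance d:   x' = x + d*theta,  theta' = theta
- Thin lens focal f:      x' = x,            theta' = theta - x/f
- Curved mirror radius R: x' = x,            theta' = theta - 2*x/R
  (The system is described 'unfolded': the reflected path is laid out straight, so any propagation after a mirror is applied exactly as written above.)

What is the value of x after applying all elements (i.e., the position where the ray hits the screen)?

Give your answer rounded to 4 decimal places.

Initial: x=7.0000 theta=0.4000
After 1 (propagate distance d=36): x=21.4000 theta=0.4000
After 2 (thin lens f=54): x=21.4000 theta=1/270 (≈0.0037)
After 3 (propagate distance d=23): x=5801/270 (≈21.4852) theta=1/270 (≈0.0037)
After 4 (thin lens f=31): x=5801/270 (≈21.4852) theta=-577/837 (≈-0.6894)
After 5 (propagate distance d=43 (to screen)): x=-68279/8370 (≈-8.1576) theta=-577/837 (≈-0.6894)
Rounded to 4 decimal places: x = -8.1576

Answer: -8.1576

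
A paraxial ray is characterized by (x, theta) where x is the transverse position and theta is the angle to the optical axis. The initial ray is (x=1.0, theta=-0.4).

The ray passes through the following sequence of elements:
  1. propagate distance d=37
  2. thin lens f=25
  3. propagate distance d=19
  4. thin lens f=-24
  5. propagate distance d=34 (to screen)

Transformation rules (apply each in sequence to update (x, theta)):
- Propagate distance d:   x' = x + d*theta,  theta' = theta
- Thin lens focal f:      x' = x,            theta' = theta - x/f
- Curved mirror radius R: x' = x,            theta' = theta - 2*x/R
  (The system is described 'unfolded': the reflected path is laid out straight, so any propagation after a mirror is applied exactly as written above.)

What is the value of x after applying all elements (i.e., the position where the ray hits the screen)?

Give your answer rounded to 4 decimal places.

Initial: x=1.0000 theta=-0.4000
After 1 (propagate distance d=37): x=-13.8000 theta=-0.4000
After 2 (thin lens f=25): x=-13.8000 theta=0.1520
After 3 (propagate distance d=19): x=-10.9120 theta=0.1520
After 4 (thin lens f=-24): x=-10.9120 theta=-227/750 (≈-0.3027)
After 5 (propagate distance d=34 (to screen)): x=-7951/375 (≈-21.2027) theta=-227/750 (≈-0.3027)
Rounded to 4 decimal places: x = -21.2027

Answer: -21.2027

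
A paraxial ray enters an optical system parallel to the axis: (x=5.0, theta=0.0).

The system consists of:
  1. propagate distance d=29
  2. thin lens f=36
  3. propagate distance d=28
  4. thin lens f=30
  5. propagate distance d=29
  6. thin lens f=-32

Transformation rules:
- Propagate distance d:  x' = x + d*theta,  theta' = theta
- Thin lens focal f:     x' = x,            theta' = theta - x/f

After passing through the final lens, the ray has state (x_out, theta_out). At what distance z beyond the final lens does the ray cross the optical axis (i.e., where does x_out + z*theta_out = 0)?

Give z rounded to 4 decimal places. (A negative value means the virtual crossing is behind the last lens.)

Answer: -13.2743

Derivation:
Initial: x=5.0000 theta=0.0000
After 1 (propagate distance d=29): x=5.0000 theta=0.0000
After 2 (thin lens f=36): x=5.0000 theta=-5/36 (≈-0.1389)
After 3 (propagate distance d=28): x=10/9 (≈1.1111) theta=-5/36 (≈-0.1389)
After 4 (thin lens f=30): x=10/9 (≈1.1111) theta=-19/108 (≈-0.1759)
After 5 (propagate distance d=29): x=-431/108 (≈-3.9907) theta=-19/108 (≈-0.1759)
After 6 (thin lens f=-32): x=-431/108 (≈-3.9907) theta=-1039/3456 (≈-0.3006)
z_focus = -x_out/theta_out = -(-431/108)/(-1039/3456) = -13792/1039 ≈ -13.2743
Rounded to 4 decimal places: z = -13.2743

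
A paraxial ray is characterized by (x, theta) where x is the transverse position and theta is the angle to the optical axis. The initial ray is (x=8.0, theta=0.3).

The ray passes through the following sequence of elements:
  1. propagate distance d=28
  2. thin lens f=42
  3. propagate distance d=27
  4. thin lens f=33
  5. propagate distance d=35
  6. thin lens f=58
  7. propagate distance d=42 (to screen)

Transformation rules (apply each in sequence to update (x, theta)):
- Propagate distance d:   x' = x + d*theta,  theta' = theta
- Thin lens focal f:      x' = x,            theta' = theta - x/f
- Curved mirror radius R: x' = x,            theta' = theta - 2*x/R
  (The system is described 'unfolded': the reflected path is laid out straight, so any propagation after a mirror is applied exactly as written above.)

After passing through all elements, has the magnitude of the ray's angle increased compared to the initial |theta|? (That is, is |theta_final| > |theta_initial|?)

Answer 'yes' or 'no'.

Answer: yes

Derivation:
Initial: x=8.0000 theta=0.3000
After 1 (propagate distance d=28): x=16.4000 theta=0.3000
After 2 (thin lens f=42): x=16.4000 theta=-19/210 (≈-0.0905)
After 3 (propagate distance d=27): x=977/70 (≈13.9571) theta=-19/210 (≈-0.0905)
After 4 (thin lens f=33): x=977/70 (≈13.9571) theta=-593/1155 (≈-0.5134)
After 5 (propagate distance d=35): x=-9269/2310 (≈-4.0126) theta=-593/1155 (≈-0.5134)
After 6 (thin lens f=58): x=-9269/2310 (≈-4.0126) theta=-59519/133980 (≈-0.4442)
After 7 (propagate distance d=42 (to screen)): x=-151870/6699 (≈-22.6705) theta=-59519/133980 (≈-0.4442)
|theta_initial|=0.3000 |theta_final|=59519/133980 (≈0.4442) -> increased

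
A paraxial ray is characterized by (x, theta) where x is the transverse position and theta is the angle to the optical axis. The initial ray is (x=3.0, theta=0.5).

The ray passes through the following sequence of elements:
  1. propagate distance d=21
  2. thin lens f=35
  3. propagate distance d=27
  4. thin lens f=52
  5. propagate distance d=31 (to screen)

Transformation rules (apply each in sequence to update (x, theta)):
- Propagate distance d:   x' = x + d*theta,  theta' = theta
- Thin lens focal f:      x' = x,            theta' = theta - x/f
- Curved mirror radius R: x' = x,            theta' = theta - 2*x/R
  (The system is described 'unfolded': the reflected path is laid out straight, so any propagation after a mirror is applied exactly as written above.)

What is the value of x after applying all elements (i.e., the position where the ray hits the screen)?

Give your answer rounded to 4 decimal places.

Initial: x=3.0000 theta=0.5000
After 1 (propagate distance d=21): x=13.5000 theta=0.5000
After 2 (thin lens f=35): x=13.5000 theta=4/35 (≈0.1143)
After 3 (propagate distance d=27): x=1161/70 (≈16.5857) theta=4/35 (≈0.1143)
After 4 (thin lens f=52): x=1161/70 (≈16.5857) theta=-149/728 (≈-0.2047)
After 5 (propagate distance d=31 (to screen)): x=37277/3640 (≈10.2409) theta=-149/728 (≈-0.2047)
Rounded to 4 decimal places: x = 10.2409

Answer: 10.2409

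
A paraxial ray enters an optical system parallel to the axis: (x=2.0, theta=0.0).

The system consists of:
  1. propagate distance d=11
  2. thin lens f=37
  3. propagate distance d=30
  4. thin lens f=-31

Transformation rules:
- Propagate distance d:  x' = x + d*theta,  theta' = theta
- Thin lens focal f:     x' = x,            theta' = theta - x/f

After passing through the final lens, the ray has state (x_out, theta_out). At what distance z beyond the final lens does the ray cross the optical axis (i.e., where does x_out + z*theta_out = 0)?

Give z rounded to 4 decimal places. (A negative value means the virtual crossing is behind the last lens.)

Answer: 9.0417

Derivation:
Initial: x=2.0000 theta=0.0000
After 1 (propagate distance d=11): x=2.0000 theta=0.0000
After 2 (thin lens f=37): x=2.0000 theta=-2/37 (≈-0.0541)
After 3 (propagate distance d=30): x=14/37 (≈0.3784) theta=-2/37 (≈-0.0541)
After 4 (thin lens f=-31): x=14/37 (≈0.3784) theta=-48/1147 (≈-0.0418)
z_focus = -x_out/theta_out = -(14/37)/(-48/1147) = 217/24 ≈ 9.0417
Rounded to 4 decimal places: z = 9.0417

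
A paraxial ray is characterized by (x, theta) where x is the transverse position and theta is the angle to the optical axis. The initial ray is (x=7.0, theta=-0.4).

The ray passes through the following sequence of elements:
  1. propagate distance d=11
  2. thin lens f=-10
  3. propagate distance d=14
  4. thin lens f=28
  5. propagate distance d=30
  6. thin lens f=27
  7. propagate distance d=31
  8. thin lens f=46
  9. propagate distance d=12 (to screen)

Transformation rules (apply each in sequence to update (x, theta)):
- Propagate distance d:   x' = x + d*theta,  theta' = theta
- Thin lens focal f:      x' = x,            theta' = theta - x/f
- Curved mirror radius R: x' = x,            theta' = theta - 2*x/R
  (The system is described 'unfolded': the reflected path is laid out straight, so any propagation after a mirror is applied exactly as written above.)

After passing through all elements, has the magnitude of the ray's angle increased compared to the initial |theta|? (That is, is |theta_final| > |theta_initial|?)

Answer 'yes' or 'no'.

Answer: no

Derivation:
Initial: x=7.0000 theta=-0.4000
After 1 (propagate distance d=11): x=2.6000 theta=-0.4000
After 2 (thin lens f=-10): x=2.6000 theta=-0.1400
After 3 (propagate distance d=14): x=0.6400 theta=-0.1400
After 4 (thin lens f=28): x=0.6400 theta=-57/350 (≈-0.1629)
After 5 (propagate distance d=30): x=-743/175 (≈-4.2457) theta=-57/350 (≈-0.1629)
After 6 (thin lens f=27): x=-743/175 (≈-4.2457) theta=-53/9450 (≈-0.0056)
After 7 (propagate distance d=31): x=-8353/1890 (≈-4.4196) theta=-53/9450 (≈-0.0056)
After 8 (thin lens f=46): x=-8353/1890 (≈-4.4196) theta=13109/144900 (≈0.0905)
After 9 (propagate distance d=12 (to screen)): x=-103519/31050 (≈-3.3339) theta=13109/144900 (≈0.0905)
|theta_initial|=0.4000 |theta_final|=13109/144900 (≈0.0905) -> not increased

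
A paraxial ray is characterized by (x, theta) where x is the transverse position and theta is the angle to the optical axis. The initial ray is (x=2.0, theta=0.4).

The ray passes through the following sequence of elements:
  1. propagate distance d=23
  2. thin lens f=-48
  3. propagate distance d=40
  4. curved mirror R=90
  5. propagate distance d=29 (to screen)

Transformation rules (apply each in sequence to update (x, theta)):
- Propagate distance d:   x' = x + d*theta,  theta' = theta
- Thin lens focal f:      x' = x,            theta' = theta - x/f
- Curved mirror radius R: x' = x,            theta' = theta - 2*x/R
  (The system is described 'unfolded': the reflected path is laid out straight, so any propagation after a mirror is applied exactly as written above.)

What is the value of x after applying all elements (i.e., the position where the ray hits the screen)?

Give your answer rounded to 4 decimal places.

Initial: x=2.0000 theta=0.4000
After 1 (propagate distance d=23): x=11.2000 theta=0.4000
After 2 (thin lens f=-48): x=11.2000 theta=19/30 (≈0.6333)
After 3 (propagate distance d=40): x=548/15 (≈36.5333) theta=19/30 (≈0.6333)
After 4 (curved mirror R=90): x=548/15 (≈36.5333) theta=-241/1350 (≈-0.1785)
After 5 (propagate distance d=29 (to screen)): x=42331/1350 (≈31.3563) theta=-241/1350 (≈-0.1785)
Rounded to 4 decimal places: x = 31.3563

Answer: 31.3563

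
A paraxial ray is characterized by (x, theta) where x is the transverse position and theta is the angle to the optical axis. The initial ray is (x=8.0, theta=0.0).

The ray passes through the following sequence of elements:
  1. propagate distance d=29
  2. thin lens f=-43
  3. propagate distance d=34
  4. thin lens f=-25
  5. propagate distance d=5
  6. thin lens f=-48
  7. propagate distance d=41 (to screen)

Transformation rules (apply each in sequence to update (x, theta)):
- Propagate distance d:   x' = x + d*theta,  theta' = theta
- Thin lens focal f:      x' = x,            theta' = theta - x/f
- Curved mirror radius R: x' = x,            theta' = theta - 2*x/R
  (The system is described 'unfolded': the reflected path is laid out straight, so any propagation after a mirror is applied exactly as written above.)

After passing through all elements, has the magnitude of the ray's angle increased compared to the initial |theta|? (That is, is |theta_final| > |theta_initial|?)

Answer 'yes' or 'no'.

Answer: yes

Derivation:
Initial: x=8.0000 theta=0.0000
After 1 (propagate distance d=29): x=8.0000 theta=0.0000
After 2 (thin lens f=-43): x=8.0000 theta=8/43 (≈0.1860)
After 3 (propagate distance d=34): x=616/43 (≈14.3256) theta=8/43 (≈0.1860)
After 4 (thin lens f=-25): x=616/43 (≈14.3256) theta=816/1075 (≈0.7591)
After 5 (propagate distance d=5): x=3896/215 (≈18.1209) theta=816/1075 (≈0.7591)
After 6 (thin lens f=-48): x=3896/215 (≈18.1209) theta=7331/6450 (≈1.1366)
After 7 (propagate distance d=41 (to screen)): x=417451/6450 (≈64.7211) theta=7331/6450 (≈1.1366)
|theta_initial|=0.0000 |theta_final|=7331/6450 (≈1.1366) -> increased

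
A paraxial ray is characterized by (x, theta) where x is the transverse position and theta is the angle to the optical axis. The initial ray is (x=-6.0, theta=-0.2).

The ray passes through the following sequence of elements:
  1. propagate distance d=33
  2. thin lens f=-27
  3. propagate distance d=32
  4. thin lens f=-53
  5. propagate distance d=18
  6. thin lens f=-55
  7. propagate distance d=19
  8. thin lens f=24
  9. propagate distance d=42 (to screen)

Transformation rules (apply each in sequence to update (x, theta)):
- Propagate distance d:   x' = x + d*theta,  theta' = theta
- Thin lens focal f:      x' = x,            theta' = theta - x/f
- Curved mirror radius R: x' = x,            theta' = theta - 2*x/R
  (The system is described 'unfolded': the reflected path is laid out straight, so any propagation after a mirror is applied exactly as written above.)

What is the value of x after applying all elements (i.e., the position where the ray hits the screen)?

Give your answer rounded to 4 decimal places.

Initial: x=-6.0000 theta=-0.2000
After 1 (propagate distance d=33): x=-12.6000 theta=-0.2000
After 2 (thin lens f=-27): x=-12.6000 theta=-2/3 (≈-0.6667)
After 3 (propagate distance d=32): x=-509/15 (≈-33.9333) theta=-2/3 (≈-0.6667)
After 4 (thin lens f=-53): x=-509/15 (≈-33.9333) theta=-1039/795 (≈-1.3069)
After 5 (propagate distance d=18): x=-45679/795 (≈-57.4579) theta=-1039/795 (≈-1.3069)
After 6 (thin lens f=-55): x=-45679/795 (≈-57.4579) theta=-102824/43725 (≈-2.3516)
After 7 (propagate distance d=19): x=-1488667/14575 (≈-102.1384) theta=-102824/43725 (≈-2.3516)
After 8 (thin lens f=24): x=-1488667/14575 (≈-102.1384) theta=8881/4664 (≈1.9042)
After 9 (propagate distance d=42 (to screen)): x=-1292143/58300 (≈-22.1637) theta=8881/4664 (≈1.9042)
Rounded to 4 decimal places: x = -22.1637

Answer: -22.1637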